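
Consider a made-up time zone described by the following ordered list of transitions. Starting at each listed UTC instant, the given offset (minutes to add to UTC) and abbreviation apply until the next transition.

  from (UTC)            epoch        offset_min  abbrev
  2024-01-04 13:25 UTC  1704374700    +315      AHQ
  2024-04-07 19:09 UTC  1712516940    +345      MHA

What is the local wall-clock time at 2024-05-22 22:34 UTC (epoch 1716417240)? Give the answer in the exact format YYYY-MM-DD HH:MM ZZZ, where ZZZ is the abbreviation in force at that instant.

2024-05-23 04:19 MHA

Query: 2024-05-22 22:34 UTC
Rule 2/2 (MHA, +05:45): 2024-04-07 19:09 UTC ≤ query < +∞
22·60 + 34 + 345 = 1699 min
1699 = 1·1440 + 259; 259 = 4·60 + 19 → 04:19, 2024-05-22 + 1 day = 2024-05-23
→ 2024-05-23 04:19 MHA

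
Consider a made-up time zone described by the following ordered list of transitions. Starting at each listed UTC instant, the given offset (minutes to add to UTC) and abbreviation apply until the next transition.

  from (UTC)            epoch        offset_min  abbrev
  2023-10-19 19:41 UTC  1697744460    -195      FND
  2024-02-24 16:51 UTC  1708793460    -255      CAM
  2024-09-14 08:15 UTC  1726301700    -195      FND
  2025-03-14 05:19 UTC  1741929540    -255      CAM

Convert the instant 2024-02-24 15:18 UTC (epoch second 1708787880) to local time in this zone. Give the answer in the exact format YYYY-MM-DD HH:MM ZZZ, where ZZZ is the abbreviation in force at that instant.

Query: 2024-02-24 15:18 UTC
Rule 1/4 (FND, -03:15): 2023-10-19 19:41 UTC ≤ query < 2024-02-24 16:51 UTC
15·60 + 18 - 195 = 723 min
723 = 0·1440 + 723; 723 = 12·60 + 3 → 12:03, same day
→ 2024-02-24 12:03 FND

2024-02-24 12:03 FND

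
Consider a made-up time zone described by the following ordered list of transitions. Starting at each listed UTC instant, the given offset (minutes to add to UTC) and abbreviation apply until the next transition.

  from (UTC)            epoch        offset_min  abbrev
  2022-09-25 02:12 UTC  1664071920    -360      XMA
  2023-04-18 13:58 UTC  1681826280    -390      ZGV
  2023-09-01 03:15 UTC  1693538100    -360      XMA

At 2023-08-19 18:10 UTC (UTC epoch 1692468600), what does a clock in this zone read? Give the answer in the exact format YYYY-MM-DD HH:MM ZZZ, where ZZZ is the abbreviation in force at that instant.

2023-08-19 11:40 ZGV

Query: 2023-08-19 18:10 UTC
Rule 2/3 (ZGV, -06:30): 2023-04-18 13:58 UTC ≤ query < 2023-09-01 03:15 UTC
18·60 + 10 - 390 = 700 min
700 = 0·1440 + 700; 700 = 11·60 + 40 → 11:40, same day
→ 2023-08-19 11:40 ZGV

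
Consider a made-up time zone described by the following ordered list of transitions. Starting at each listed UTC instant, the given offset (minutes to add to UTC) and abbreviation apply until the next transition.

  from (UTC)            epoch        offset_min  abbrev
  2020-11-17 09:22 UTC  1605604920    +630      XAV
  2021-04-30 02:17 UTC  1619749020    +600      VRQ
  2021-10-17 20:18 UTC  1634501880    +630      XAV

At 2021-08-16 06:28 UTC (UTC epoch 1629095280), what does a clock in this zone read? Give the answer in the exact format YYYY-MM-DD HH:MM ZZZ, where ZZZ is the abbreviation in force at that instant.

Query: 2021-08-16 06:28 UTC
Rule 2/3 (VRQ, +10:00): 2021-04-30 02:17 UTC ≤ query < 2021-10-17 20:18 UTC
6·60 + 28 + 600 = 988 min
988 = 0·1440 + 988; 988 = 16·60 + 28 → 16:28, same day
→ 2021-08-16 16:28 VRQ

2021-08-16 16:28 VRQ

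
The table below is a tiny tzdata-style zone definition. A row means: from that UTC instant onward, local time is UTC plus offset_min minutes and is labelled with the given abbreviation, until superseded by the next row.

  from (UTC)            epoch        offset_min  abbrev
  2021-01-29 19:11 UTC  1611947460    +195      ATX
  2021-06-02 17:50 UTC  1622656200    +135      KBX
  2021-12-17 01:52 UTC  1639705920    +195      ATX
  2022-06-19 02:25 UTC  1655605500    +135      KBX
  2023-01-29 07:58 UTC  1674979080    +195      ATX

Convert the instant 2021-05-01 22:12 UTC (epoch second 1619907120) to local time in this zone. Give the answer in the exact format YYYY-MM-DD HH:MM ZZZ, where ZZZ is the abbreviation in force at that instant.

2021-05-02 01:27 ATX

Query: 2021-05-01 22:12 UTC
Rule 1/5 (ATX, +03:15): 2021-01-29 19:11 UTC ≤ query < 2021-06-02 17:50 UTC
22·60 + 12 + 195 = 1527 min
1527 = 1·1440 + 87; 87 = 1·60 + 27 → 01:27, 2021-05-01 + 1 day = 2021-05-02
→ 2021-05-02 01:27 ATX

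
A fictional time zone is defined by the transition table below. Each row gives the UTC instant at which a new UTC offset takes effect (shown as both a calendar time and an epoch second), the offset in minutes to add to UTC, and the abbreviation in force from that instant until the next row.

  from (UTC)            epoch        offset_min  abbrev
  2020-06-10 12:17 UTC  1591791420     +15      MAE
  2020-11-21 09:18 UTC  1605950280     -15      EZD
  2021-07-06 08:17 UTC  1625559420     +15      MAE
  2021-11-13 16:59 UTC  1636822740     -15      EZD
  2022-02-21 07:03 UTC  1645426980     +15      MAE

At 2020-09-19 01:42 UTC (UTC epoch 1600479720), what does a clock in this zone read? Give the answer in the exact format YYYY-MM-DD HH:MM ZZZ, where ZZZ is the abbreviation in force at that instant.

Query: 2020-09-19 01:42 UTC
Rule 1/5 (MAE, +00:15): 2020-06-10 12:17 UTC ≤ query < 2020-11-21 09:18 UTC
1·60 + 42 + 15 = 117 min
117 = 0·1440 + 117; 117 = 1·60 + 57 → 01:57, same day
→ 2020-09-19 01:57 MAE

2020-09-19 01:57 MAE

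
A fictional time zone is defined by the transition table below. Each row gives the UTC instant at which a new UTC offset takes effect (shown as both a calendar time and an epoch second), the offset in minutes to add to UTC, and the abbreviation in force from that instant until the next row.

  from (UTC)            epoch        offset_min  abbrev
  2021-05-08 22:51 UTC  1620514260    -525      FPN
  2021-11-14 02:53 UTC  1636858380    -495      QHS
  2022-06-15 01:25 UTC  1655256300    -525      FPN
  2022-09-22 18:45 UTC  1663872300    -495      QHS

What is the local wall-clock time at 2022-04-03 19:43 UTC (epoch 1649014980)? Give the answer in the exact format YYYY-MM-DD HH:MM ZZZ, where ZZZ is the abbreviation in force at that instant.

Query: 2022-04-03 19:43 UTC
Rule 2/4 (QHS, -08:15): 2021-11-14 02:53 UTC ≤ query < 2022-06-15 01:25 UTC
19·60 + 43 - 495 = 688 min
688 = 0·1440 + 688; 688 = 11·60 + 28 → 11:28, same day
→ 2022-04-03 11:28 QHS

2022-04-03 11:28 QHS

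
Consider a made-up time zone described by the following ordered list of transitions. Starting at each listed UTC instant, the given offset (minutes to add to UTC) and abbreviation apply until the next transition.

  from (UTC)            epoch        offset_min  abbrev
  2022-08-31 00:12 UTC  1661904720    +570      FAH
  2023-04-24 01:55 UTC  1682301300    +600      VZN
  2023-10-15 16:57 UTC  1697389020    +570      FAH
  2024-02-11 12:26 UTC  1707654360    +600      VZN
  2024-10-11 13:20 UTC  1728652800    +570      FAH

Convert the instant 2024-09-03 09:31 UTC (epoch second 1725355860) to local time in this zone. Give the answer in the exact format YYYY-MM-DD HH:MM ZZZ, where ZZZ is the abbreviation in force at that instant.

Query: 2024-09-03 09:31 UTC
Rule 4/5 (VZN, +10:00): 2024-02-11 12:26 UTC ≤ query < 2024-10-11 13:20 UTC
9·60 + 31 + 600 = 1171 min
1171 = 0·1440 + 1171; 1171 = 19·60 + 31 → 19:31, same day
→ 2024-09-03 19:31 VZN

2024-09-03 19:31 VZN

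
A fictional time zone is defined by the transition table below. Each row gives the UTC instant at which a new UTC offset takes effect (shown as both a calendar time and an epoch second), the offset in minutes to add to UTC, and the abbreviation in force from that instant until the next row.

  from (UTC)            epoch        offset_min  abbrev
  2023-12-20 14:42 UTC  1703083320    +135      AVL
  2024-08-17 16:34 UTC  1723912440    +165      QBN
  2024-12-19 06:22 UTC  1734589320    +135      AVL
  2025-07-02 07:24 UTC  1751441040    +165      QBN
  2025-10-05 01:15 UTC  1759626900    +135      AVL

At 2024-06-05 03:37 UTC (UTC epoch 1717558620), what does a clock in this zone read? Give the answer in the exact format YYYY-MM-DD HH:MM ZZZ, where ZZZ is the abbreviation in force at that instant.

2024-06-05 05:52 AVL

Query: 2024-06-05 03:37 UTC
Rule 1/5 (AVL, +02:15): 2023-12-20 14:42 UTC ≤ query < 2024-08-17 16:34 UTC
3·60 + 37 + 135 = 352 min
352 = 0·1440 + 352; 352 = 5·60 + 52 → 05:52, same day
→ 2024-06-05 05:52 AVL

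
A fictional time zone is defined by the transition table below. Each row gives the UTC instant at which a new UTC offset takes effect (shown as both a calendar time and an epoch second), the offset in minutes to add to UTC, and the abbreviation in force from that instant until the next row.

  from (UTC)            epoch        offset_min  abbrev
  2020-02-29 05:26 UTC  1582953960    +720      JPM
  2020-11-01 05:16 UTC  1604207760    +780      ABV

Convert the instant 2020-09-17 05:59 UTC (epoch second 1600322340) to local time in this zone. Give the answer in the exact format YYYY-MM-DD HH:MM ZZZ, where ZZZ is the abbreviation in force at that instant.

Query: 2020-09-17 05:59 UTC
Rule 1/2 (JPM, +12:00): 2020-02-29 05:26 UTC ≤ query < 2020-11-01 05:16 UTC
5·60 + 59 + 720 = 1079 min
1079 = 0·1440 + 1079; 1079 = 17·60 + 59 → 17:59, same day
→ 2020-09-17 17:59 JPM

2020-09-17 17:59 JPM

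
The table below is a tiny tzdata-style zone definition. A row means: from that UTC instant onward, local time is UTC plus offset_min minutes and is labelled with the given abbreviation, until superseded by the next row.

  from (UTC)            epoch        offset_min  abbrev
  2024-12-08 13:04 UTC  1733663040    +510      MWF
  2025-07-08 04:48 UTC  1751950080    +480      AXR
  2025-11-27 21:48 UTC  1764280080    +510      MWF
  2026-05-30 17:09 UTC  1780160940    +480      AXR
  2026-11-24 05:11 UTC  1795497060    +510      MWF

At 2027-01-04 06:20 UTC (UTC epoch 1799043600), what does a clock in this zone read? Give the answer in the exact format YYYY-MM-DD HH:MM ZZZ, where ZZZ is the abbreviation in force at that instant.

2027-01-04 14:50 MWF

Query: 2027-01-04 06:20 UTC
Rule 5/5 (MWF, +08:30): 2026-11-24 05:11 UTC ≤ query < +∞
6·60 + 20 + 510 = 890 min
890 = 0·1440 + 890; 890 = 14·60 + 50 → 14:50, same day
→ 2027-01-04 14:50 MWF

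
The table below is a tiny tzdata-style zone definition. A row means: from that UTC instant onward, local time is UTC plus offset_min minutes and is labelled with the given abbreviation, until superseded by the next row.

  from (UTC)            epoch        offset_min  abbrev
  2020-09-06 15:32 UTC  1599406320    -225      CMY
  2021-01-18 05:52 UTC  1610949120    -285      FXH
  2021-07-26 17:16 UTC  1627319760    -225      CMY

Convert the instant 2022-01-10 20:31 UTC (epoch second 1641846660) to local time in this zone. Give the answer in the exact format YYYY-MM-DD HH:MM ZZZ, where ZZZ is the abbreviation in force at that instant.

Query: 2022-01-10 20:31 UTC
Rule 3/3 (CMY, -03:45): 2021-07-26 17:16 UTC ≤ query < +∞
20·60 + 31 - 225 = 1006 min
1006 = 0·1440 + 1006; 1006 = 16·60 + 46 → 16:46, same day
→ 2022-01-10 16:46 CMY

2022-01-10 16:46 CMY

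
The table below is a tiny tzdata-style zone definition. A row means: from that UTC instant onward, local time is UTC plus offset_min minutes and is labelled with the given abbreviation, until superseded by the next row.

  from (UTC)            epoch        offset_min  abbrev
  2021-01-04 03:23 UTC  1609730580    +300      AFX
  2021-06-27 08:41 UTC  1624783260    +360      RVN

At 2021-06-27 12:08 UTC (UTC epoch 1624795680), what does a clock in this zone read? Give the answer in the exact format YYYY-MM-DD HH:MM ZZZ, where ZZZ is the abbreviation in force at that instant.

2021-06-27 18:08 RVN

Query: 2021-06-27 12:08 UTC
Rule 2/2 (RVN, +06:00): 2021-06-27 08:41 UTC ≤ query < +∞
12·60 + 8 + 360 = 1088 min
1088 = 0·1440 + 1088; 1088 = 18·60 + 8 → 18:08, same day
→ 2021-06-27 18:08 RVN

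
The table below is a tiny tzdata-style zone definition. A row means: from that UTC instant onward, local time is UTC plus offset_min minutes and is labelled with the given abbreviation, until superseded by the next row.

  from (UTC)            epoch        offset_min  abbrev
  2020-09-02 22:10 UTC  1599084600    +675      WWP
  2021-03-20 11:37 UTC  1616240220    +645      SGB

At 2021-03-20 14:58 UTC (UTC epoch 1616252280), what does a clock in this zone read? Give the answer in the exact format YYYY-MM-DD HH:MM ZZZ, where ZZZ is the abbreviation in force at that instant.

Query: 2021-03-20 14:58 UTC
Rule 2/2 (SGB, +10:45): 2021-03-20 11:37 UTC ≤ query < +∞
14·60 + 58 + 645 = 1543 min
1543 = 1·1440 + 103; 103 = 1·60 + 43 → 01:43, 2021-03-20 + 1 day = 2021-03-21
→ 2021-03-21 01:43 SGB

2021-03-21 01:43 SGB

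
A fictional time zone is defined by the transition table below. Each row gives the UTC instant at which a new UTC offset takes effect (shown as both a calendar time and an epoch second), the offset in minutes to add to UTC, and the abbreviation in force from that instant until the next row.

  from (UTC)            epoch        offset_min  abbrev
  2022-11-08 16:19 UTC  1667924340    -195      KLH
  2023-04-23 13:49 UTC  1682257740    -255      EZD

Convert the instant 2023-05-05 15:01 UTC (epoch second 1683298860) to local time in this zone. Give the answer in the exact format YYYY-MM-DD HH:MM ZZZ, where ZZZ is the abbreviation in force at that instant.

2023-05-05 10:46 EZD

Query: 2023-05-05 15:01 UTC
Rule 2/2 (EZD, -04:15): 2023-04-23 13:49 UTC ≤ query < +∞
15·60 + 1 - 255 = 646 min
646 = 0·1440 + 646; 646 = 10·60 + 46 → 10:46, same day
→ 2023-05-05 10:46 EZD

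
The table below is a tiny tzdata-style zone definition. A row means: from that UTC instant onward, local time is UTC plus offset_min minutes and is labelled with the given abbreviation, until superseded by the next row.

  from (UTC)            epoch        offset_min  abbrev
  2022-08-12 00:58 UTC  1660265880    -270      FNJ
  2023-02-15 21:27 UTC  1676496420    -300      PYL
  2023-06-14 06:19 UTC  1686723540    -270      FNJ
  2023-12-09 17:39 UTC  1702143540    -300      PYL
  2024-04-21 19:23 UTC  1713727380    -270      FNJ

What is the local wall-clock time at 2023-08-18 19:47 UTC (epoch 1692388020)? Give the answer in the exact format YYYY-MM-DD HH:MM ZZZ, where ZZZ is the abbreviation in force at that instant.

Query: 2023-08-18 19:47 UTC
Rule 3/5 (FNJ, -04:30): 2023-06-14 06:19 UTC ≤ query < 2023-12-09 17:39 UTC
19·60 + 47 - 270 = 917 min
917 = 0·1440 + 917; 917 = 15·60 + 17 → 15:17, same day
→ 2023-08-18 15:17 FNJ

2023-08-18 15:17 FNJ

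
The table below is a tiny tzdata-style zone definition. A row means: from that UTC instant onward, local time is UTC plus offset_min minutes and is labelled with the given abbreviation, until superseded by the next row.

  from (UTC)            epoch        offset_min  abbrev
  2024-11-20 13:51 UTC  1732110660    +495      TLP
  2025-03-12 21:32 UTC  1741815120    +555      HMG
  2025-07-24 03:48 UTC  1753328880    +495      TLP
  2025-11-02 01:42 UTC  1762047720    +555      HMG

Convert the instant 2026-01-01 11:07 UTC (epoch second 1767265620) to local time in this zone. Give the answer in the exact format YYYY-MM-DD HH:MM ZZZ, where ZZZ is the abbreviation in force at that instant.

2026-01-01 20:22 HMG

Query: 2026-01-01 11:07 UTC
Rule 4/4 (HMG, +09:15): 2025-11-02 01:42 UTC ≤ query < +∞
11·60 + 7 + 555 = 1222 min
1222 = 0·1440 + 1222; 1222 = 20·60 + 22 → 20:22, same day
→ 2026-01-01 20:22 HMG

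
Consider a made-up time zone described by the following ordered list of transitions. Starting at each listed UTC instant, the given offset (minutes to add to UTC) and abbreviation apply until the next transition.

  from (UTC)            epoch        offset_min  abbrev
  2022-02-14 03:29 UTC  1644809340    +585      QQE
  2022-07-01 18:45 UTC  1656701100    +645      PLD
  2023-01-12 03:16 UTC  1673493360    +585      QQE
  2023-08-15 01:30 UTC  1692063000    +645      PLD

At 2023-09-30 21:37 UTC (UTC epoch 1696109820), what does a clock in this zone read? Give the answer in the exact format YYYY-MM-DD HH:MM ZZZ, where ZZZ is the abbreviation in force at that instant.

2023-10-01 08:22 PLD

Query: 2023-09-30 21:37 UTC
Rule 4/4 (PLD, +10:45): 2023-08-15 01:30 UTC ≤ query < +∞
21·60 + 37 + 645 = 1942 min
1942 = 1·1440 + 502; 502 = 8·60 + 22 → 08:22, 2023-09-30 + 1 day = 2023-10-01
→ 2023-10-01 08:22 PLD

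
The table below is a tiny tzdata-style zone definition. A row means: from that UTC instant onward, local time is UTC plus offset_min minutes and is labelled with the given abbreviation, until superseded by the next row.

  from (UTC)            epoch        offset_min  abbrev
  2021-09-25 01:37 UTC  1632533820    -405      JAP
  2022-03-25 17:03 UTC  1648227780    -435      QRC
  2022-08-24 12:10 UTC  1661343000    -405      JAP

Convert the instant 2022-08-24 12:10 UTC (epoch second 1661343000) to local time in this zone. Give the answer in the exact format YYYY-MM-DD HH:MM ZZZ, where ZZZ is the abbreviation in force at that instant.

2022-08-24 05:25 JAP

Query: 2022-08-24 12:10 UTC
Rule 3/3 (JAP, -06:45): 2022-08-24 12:10 UTC ≤ query < +∞
12·60 + 10 - 405 = 325 min
325 = 0·1440 + 325; 325 = 5·60 + 25 → 05:25, same day
→ 2022-08-24 05:25 JAP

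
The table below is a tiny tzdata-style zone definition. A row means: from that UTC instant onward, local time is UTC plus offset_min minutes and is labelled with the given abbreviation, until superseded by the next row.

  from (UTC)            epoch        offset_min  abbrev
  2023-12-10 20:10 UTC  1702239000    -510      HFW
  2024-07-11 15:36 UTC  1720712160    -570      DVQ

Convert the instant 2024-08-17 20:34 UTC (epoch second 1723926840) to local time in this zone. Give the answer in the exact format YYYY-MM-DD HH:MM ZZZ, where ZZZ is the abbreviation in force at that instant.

2024-08-17 11:04 DVQ

Query: 2024-08-17 20:34 UTC
Rule 2/2 (DVQ, -09:30): 2024-07-11 15:36 UTC ≤ query < +∞
20·60 + 34 - 570 = 664 min
664 = 0·1440 + 664; 664 = 11·60 + 4 → 11:04, same day
→ 2024-08-17 11:04 DVQ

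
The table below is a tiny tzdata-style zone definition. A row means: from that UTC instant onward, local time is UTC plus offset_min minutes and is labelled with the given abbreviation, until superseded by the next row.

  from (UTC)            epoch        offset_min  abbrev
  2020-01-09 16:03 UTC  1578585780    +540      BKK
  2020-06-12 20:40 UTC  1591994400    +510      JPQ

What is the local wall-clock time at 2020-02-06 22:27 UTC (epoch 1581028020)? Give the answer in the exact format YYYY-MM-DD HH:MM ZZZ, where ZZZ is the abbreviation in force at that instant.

2020-02-07 07:27 BKK

Query: 2020-02-06 22:27 UTC
Rule 1/2 (BKK, +09:00): 2020-01-09 16:03 UTC ≤ query < 2020-06-12 20:40 UTC
22·60 + 27 + 540 = 1887 min
1887 = 1·1440 + 447; 447 = 7·60 + 27 → 07:27, 2020-02-06 + 1 day = 2020-02-07
→ 2020-02-07 07:27 BKK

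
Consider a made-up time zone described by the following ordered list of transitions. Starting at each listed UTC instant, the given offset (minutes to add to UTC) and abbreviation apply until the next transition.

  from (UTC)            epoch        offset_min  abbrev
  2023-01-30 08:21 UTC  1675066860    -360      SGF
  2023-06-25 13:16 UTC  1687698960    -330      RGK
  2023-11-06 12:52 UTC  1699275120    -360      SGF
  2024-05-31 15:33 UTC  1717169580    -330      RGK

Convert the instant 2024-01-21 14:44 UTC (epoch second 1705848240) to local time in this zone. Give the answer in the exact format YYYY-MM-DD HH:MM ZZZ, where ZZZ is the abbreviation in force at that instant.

Query: 2024-01-21 14:44 UTC
Rule 3/4 (SGF, -06:00): 2023-11-06 12:52 UTC ≤ query < 2024-05-31 15:33 UTC
14·60 + 44 - 360 = 524 min
524 = 0·1440 + 524; 524 = 8·60 + 44 → 08:44, same day
→ 2024-01-21 08:44 SGF

2024-01-21 08:44 SGF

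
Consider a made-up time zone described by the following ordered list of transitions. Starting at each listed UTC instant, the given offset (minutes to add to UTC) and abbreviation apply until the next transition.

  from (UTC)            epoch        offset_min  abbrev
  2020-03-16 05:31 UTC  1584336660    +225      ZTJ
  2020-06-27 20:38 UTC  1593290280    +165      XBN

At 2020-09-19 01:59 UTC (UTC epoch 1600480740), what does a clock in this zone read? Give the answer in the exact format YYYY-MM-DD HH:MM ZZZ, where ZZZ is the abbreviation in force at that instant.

Query: 2020-09-19 01:59 UTC
Rule 2/2 (XBN, +02:45): 2020-06-27 20:38 UTC ≤ query < +∞
1·60 + 59 + 165 = 284 min
284 = 0·1440 + 284; 284 = 4·60 + 44 → 04:44, same day
→ 2020-09-19 04:44 XBN

2020-09-19 04:44 XBN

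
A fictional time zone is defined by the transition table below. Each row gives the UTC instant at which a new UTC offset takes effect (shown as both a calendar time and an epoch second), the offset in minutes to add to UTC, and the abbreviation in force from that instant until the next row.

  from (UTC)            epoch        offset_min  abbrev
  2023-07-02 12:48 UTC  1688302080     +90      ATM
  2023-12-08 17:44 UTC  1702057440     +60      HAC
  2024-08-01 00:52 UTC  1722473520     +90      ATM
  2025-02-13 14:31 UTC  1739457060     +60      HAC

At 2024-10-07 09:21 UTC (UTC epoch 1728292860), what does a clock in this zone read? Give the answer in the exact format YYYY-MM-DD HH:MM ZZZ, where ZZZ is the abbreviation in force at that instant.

2024-10-07 10:51 ATM

Query: 2024-10-07 09:21 UTC
Rule 3/4 (ATM, +01:30): 2024-08-01 00:52 UTC ≤ query < 2025-02-13 14:31 UTC
9·60 + 21 + 90 = 651 min
651 = 0·1440 + 651; 651 = 10·60 + 51 → 10:51, same day
→ 2024-10-07 10:51 ATM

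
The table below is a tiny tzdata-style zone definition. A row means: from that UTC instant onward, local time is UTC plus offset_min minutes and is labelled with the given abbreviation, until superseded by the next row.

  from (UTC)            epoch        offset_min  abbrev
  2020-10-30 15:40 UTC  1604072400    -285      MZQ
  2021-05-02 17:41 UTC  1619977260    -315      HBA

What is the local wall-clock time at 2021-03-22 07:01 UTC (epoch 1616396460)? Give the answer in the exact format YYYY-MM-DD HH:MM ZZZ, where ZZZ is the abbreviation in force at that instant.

2021-03-22 02:16 MZQ

Query: 2021-03-22 07:01 UTC
Rule 1/2 (MZQ, -04:45): 2020-10-30 15:40 UTC ≤ query < 2021-05-02 17:41 UTC
7·60 + 1 - 285 = 136 min
136 = 0·1440 + 136; 136 = 2·60 + 16 → 02:16, same day
→ 2021-03-22 02:16 MZQ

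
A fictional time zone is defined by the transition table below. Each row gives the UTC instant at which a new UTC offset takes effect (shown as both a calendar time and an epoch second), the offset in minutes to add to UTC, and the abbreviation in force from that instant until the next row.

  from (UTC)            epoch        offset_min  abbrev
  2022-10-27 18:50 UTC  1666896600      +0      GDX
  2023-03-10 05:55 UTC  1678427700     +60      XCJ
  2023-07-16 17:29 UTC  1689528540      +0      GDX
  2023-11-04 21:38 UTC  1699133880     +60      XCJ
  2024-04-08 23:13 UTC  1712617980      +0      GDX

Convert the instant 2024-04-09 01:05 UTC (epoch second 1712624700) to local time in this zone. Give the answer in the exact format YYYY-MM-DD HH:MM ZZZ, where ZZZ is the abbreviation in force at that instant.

Query: 2024-04-09 01:05 UTC
Rule 5/5 (GDX, +00:00): 2024-04-08 23:13 UTC ≤ query < +∞
1·60 + 5 + 0 = 65 min
65 = 0·1440 + 65; 65 = 1·60 + 5 → 01:05, same day
→ 2024-04-09 01:05 GDX

2024-04-09 01:05 GDX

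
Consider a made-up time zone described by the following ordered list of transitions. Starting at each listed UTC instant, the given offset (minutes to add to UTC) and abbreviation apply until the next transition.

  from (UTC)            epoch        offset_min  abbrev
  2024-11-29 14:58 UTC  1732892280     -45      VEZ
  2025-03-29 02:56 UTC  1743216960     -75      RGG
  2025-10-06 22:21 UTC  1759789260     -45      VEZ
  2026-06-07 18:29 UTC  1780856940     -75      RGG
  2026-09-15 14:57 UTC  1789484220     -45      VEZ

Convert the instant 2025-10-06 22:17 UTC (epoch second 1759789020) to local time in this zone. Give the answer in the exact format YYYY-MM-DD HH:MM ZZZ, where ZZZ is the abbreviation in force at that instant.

Query: 2025-10-06 22:17 UTC
Rule 2/5 (RGG, -01:15): 2025-03-29 02:56 UTC ≤ query < 2025-10-06 22:21 UTC
22·60 + 17 - 75 = 1262 min
1262 = 0·1440 + 1262; 1262 = 21·60 + 2 → 21:02, same day
→ 2025-10-06 21:02 RGG

2025-10-06 21:02 RGG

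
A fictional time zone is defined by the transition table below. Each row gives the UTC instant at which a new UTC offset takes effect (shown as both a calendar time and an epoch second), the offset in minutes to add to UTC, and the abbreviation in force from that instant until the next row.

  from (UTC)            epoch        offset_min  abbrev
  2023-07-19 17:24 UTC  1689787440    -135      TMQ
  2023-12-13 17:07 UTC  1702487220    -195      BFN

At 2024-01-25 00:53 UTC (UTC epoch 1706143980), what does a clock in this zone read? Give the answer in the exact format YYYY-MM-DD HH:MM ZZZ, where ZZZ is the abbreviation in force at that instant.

Query: 2024-01-25 00:53 UTC
Rule 2/2 (BFN, -03:15): 2023-12-13 17:07 UTC ≤ query < +∞
0·60 + 53 - 195 = -142 min
-142 = -1·1440 + 1298; 1298 = 21·60 + 38 → 21:38, 2024-01-25 - 1 day = 2024-01-24
→ 2024-01-24 21:38 BFN

2024-01-24 21:38 BFN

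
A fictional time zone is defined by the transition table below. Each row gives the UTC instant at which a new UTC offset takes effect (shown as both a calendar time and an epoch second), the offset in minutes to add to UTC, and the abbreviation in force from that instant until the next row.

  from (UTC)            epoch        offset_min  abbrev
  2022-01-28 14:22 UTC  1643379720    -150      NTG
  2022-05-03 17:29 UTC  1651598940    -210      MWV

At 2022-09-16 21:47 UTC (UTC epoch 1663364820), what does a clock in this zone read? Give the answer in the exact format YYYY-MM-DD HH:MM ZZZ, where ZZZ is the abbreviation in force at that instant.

Query: 2022-09-16 21:47 UTC
Rule 2/2 (MWV, -03:30): 2022-05-03 17:29 UTC ≤ query < +∞
21·60 + 47 - 210 = 1097 min
1097 = 0·1440 + 1097; 1097 = 18·60 + 17 → 18:17, same day
→ 2022-09-16 18:17 MWV

2022-09-16 18:17 MWV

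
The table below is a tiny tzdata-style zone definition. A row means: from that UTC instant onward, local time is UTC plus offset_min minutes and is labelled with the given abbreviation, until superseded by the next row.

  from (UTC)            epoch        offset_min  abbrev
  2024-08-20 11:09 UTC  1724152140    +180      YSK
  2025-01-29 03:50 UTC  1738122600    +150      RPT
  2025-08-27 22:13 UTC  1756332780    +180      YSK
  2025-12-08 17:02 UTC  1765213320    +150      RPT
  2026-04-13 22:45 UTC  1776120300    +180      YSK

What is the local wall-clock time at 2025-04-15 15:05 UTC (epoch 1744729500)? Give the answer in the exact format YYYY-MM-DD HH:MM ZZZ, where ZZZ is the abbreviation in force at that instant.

Query: 2025-04-15 15:05 UTC
Rule 2/5 (RPT, +02:30): 2025-01-29 03:50 UTC ≤ query < 2025-08-27 22:13 UTC
15·60 + 5 + 150 = 1055 min
1055 = 0·1440 + 1055; 1055 = 17·60 + 35 → 17:35, same day
→ 2025-04-15 17:35 RPT

2025-04-15 17:35 RPT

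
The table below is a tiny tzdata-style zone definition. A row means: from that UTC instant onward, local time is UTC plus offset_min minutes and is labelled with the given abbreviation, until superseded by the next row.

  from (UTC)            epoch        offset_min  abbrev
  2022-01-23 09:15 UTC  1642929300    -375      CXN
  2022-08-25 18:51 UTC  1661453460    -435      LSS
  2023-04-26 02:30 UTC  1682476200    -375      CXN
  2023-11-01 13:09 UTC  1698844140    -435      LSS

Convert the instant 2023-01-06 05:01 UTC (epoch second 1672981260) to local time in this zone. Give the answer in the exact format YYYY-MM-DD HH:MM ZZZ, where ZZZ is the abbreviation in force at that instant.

2023-01-05 21:46 LSS

Query: 2023-01-06 05:01 UTC
Rule 2/4 (LSS, -07:15): 2022-08-25 18:51 UTC ≤ query < 2023-04-26 02:30 UTC
5·60 + 1 - 435 = -134 min
-134 = -1·1440 + 1306; 1306 = 21·60 + 46 → 21:46, 2023-01-06 - 1 day = 2023-01-05
→ 2023-01-05 21:46 LSS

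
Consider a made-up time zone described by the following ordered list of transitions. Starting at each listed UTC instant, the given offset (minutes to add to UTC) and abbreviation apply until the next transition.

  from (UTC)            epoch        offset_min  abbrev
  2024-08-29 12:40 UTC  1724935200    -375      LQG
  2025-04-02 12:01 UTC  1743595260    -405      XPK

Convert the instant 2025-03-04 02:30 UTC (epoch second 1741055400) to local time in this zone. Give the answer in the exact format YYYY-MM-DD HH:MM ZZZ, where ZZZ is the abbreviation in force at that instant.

Query: 2025-03-04 02:30 UTC
Rule 1/2 (LQG, -06:15): 2024-08-29 12:40 UTC ≤ query < 2025-04-02 12:01 UTC
2·60 + 30 - 375 = -225 min
-225 = -1·1440 + 1215; 1215 = 20·60 + 15 → 20:15, 2025-03-04 - 1 day = 2025-03-03
→ 2025-03-03 20:15 LQG

2025-03-03 20:15 LQG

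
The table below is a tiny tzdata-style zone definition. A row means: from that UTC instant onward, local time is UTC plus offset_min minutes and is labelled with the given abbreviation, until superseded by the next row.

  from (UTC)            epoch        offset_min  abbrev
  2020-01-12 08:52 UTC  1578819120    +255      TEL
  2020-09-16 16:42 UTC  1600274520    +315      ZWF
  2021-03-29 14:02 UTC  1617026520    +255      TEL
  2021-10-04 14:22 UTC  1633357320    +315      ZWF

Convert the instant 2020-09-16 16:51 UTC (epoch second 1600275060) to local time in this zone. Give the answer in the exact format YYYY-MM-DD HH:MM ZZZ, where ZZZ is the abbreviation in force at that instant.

2020-09-16 22:06 ZWF

Query: 2020-09-16 16:51 UTC
Rule 2/4 (ZWF, +05:15): 2020-09-16 16:42 UTC ≤ query < 2021-03-29 14:02 UTC
16·60 + 51 + 315 = 1326 min
1326 = 0·1440 + 1326; 1326 = 22·60 + 6 → 22:06, same day
→ 2020-09-16 22:06 ZWF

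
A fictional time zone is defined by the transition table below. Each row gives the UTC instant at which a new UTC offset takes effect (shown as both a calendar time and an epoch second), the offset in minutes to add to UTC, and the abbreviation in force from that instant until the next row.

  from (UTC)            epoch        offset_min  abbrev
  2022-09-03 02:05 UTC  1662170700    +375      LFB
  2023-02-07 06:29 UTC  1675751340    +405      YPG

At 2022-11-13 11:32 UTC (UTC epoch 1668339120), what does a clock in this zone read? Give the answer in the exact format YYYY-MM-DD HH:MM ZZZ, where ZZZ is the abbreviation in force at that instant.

2022-11-13 17:47 LFB

Query: 2022-11-13 11:32 UTC
Rule 1/2 (LFB, +06:15): 2022-09-03 02:05 UTC ≤ query < 2023-02-07 06:29 UTC
11·60 + 32 + 375 = 1067 min
1067 = 0·1440 + 1067; 1067 = 17·60 + 47 → 17:47, same day
→ 2022-11-13 17:47 LFB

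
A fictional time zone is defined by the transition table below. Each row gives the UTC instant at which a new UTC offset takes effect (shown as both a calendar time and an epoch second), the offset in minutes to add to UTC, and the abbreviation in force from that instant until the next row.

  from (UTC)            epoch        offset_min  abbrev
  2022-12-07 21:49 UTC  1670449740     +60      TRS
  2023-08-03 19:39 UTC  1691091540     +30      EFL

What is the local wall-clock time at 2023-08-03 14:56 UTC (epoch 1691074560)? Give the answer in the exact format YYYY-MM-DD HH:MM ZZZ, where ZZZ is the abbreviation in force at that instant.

2023-08-03 15:56 TRS

Query: 2023-08-03 14:56 UTC
Rule 1/2 (TRS, +01:00): 2022-12-07 21:49 UTC ≤ query < 2023-08-03 19:39 UTC
14·60 + 56 + 60 = 956 min
956 = 0·1440 + 956; 956 = 15·60 + 56 → 15:56, same day
→ 2023-08-03 15:56 TRS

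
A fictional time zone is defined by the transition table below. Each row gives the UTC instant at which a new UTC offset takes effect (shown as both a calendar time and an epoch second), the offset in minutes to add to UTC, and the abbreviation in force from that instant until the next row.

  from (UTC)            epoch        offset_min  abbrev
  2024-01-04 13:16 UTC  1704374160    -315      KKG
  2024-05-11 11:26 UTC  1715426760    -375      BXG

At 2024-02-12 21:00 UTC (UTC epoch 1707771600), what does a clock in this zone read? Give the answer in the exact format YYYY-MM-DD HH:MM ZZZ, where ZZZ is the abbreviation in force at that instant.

Query: 2024-02-12 21:00 UTC
Rule 1/2 (KKG, -05:15): 2024-01-04 13:16 UTC ≤ query < 2024-05-11 11:26 UTC
21·60 + 0 - 315 = 945 min
945 = 0·1440 + 945; 945 = 15·60 + 45 → 15:45, same day
→ 2024-02-12 15:45 KKG

2024-02-12 15:45 KKG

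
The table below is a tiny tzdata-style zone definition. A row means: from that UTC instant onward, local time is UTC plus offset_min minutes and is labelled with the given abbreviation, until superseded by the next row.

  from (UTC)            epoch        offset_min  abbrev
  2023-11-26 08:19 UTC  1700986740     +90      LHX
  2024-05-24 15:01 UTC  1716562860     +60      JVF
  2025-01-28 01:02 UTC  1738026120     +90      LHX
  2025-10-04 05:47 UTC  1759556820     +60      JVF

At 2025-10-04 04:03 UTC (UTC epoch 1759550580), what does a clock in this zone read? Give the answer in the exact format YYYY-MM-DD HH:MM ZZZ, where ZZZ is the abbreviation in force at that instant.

Query: 2025-10-04 04:03 UTC
Rule 3/4 (LHX, +01:30): 2025-01-28 01:02 UTC ≤ query < 2025-10-04 05:47 UTC
4·60 + 3 + 90 = 333 min
333 = 0·1440 + 333; 333 = 5·60 + 33 → 05:33, same day
→ 2025-10-04 05:33 LHX

2025-10-04 05:33 LHX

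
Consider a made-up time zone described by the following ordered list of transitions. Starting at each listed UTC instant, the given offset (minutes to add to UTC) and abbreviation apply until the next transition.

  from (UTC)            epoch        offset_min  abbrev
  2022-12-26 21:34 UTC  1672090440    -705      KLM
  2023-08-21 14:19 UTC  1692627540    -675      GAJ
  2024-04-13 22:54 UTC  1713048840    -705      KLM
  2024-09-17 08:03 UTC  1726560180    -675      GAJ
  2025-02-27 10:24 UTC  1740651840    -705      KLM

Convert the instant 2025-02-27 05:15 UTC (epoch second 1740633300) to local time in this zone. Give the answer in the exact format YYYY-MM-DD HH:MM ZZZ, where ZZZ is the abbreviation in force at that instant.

Query: 2025-02-27 05:15 UTC
Rule 4/5 (GAJ, -11:15): 2024-09-17 08:03 UTC ≤ query < 2025-02-27 10:24 UTC
5·60 + 15 - 675 = -360 min
-360 = -1·1440 + 1080; 1080 = 18·60 + 0 → 18:00, 2025-02-27 - 1 day = 2025-02-26
→ 2025-02-26 18:00 GAJ

2025-02-26 18:00 GAJ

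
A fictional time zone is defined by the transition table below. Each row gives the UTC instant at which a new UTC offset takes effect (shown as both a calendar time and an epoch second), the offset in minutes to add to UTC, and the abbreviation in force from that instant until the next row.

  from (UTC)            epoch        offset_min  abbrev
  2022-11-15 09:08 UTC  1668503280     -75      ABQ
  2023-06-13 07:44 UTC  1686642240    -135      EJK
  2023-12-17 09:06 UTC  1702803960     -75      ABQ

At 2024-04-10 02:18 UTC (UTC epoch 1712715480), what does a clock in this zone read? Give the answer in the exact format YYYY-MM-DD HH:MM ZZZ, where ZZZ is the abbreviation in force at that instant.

Query: 2024-04-10 02:18 UTC
Rule 3/3 (ABQ, -01:15): 2023-12-17 09:06 UTC ≤ query < +∞
2·60 + 18 - 75 = 63 min
63 = 0·1440 + 63; 63 = 1·60 + 3 → 01:03, same day
→ 2024-04-10 01:03 ABQ

2024-04-10 01:03 ABQ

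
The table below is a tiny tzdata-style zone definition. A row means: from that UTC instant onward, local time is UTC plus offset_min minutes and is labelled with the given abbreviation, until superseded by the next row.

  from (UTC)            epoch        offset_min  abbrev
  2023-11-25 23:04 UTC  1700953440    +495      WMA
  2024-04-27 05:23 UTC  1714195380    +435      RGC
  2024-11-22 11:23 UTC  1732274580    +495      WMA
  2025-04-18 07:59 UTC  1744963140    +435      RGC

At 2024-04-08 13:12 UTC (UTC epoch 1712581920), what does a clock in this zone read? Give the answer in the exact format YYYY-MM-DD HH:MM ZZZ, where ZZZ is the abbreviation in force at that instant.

2024-04-08 21:27 WMA

Query: 2024-04-08 13:12 UTC
Rule 1/4 (WMA, +08:15): 2023-11-25 23:04 UTC ≤ query < 2024-04-27 05:23 UTC
13·60 + 12 + 495 = 1287 min
1287 = 0·1440 + 1287; 1287 = 21·60 + 27 → 21:27, same day
→ 2024-04-08 21:27 WMA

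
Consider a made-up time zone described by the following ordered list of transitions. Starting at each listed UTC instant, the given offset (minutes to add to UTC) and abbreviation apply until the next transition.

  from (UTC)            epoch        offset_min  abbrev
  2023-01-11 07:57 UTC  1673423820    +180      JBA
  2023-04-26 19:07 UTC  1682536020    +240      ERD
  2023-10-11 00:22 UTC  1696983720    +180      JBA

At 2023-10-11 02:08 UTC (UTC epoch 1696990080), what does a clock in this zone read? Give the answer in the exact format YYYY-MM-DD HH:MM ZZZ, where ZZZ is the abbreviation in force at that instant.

2023-10-11 05:08 JBA

Query: 2023-10-11 02:08 UTC
Rule 3/3 (JBA, +03:00): 2023-10-11 00:22 UTC ≤ query < +∞
2·60 + 8 + 180 = 308 min
308 = 0·1440 + 308; 308 = 5·60 + 8 → 05:08, same day
→ 2023-10-11 05:08 JBA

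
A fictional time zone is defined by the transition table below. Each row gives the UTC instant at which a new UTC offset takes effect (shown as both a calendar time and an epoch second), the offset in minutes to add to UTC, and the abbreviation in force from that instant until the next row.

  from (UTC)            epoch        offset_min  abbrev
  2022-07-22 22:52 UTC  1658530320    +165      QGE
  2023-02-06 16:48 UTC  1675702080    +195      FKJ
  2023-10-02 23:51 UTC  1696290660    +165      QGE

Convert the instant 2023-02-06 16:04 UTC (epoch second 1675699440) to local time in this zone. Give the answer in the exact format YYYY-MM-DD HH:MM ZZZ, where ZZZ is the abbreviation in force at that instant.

Query: 2023-02-06 16:04 UTC
Rule 1/3 (QGE, +02:45): 2022-07-22 22:52 UTC ≤ query < 2023-02-06 16:48 UTC
16·60 + 4 + 165 = 1129 min
1129 = 0·1440 + 1129; 1129 = 18·60 + 49 → 18:49, same day
→ 2023-02-06 18:49 QGE

2023-02-06 18:49 QGE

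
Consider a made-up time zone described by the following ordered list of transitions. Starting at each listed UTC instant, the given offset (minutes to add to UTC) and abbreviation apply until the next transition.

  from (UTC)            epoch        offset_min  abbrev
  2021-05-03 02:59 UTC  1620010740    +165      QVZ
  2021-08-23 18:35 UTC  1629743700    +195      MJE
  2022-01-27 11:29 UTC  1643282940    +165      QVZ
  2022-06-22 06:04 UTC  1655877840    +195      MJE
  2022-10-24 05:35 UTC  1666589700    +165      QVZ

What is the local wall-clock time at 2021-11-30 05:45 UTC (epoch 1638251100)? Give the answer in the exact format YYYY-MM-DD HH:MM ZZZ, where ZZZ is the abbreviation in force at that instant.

2021-11-30 09:00 MJE

Query: 2021-11-30 05:45 UTC
Rule 2/5 (MJE, +03:15): 2021-08-23 18:35 UTC ≤ query < 2022-01-27 11:29 UTC
5·60 + 45 + 195 = 540 min
540 = 0·1440 + 540; 540 = 9·60 + 0 → 09:00, same day
→ 2021-11-30 09:00 MJE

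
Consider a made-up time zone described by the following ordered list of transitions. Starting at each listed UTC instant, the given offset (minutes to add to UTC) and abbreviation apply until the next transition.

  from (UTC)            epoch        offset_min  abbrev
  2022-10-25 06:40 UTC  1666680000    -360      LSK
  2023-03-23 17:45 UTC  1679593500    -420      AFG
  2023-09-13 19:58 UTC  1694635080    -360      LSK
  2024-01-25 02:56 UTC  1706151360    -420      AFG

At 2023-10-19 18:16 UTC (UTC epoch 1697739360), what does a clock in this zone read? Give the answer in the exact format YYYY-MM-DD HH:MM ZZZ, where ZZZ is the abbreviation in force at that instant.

2023-10-19 12:16 LSK

Query: 2023-10-19 18:16 UTC
Rule 3/4 (LSK, -06:00): 2023-09-13 19:58 UTC ≤ query < 2024-01-25 02:56 UTC
18·60 + 16 - 360 = 736 min
736 = 0·1440 + 736; 736 = 12·60 + 16 → 12:16, same day
→ 2023-10-19 12:16 LSK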